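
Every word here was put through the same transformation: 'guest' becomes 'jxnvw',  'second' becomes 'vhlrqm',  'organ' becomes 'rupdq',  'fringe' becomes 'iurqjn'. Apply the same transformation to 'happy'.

kdysb

A repeating key of period 3 is used — shifts +3, +3, +9 over and over.
Applying it to happy: h+3=k, a+3=d, p+9=y, p+3=s, y+3=b.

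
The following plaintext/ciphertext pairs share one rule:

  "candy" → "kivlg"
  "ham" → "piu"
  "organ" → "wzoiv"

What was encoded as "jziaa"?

brass

Compare letters: c→k is +8, a→i is +8, n→v is +8 — a constant shift. This is a Caesar cipher with shift 8.
Undoing it on jziaa: j−8=b, z−8=r, i−8=a, a−8=s, a−8=s.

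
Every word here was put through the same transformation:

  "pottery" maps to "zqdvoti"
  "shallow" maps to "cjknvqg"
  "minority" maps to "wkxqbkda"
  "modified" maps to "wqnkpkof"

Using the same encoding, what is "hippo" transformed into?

It's a Vigenère-style cipher with numeric key [10,2]: position i shifts by key[i mod 2].
For hippo: h+10=r, i+2=k, p+10=z, p+2=r, o+10=y.

rkzry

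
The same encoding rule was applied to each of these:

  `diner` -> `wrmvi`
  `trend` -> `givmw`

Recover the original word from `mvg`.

Each pair mirrors across the alphabet (d↔w, i↔r, n↔m): positions sum to 25. Each letter is replaced by its mirror in the alphabet: a↔z, b↔y, c↔x, and so on (the Atbash cipher).
Reversing it on mvg: m↔n, v↔e, g↔t.

net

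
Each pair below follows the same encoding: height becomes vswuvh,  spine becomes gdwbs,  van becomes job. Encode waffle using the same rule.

kottzs

Each letter is shifted forward by 14 in the alphabet (a Caesar shift of +14).
Applying it to waffle: w+14=k, a+14=o, f+14=t, f+14=t, l+14=z, e+14=s.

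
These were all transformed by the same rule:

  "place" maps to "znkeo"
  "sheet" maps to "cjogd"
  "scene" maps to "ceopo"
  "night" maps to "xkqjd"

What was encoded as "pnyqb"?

Shifts by position in place: pos 0: p→z (+10), pos 1: l→n (+2), pos 2: a→k (+10), pos 3: c→e (+2) — repeating every 2. It's a Vigenère-style cipher with numeric key [10,2]: position i shifts by key[i mod 2].
Reversing it on pnyqb: p−10=f, n−2=l, y−10=o, q−2=o, b−10=r.

floor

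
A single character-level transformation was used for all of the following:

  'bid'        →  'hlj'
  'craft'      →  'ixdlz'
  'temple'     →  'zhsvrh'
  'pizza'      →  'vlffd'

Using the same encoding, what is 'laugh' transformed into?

rdxmn

Vowels shift forward by 3 and consonants shift forward by 6.
Applying it to laugh: l(cons)+6=r, a(vowel)+3=d, u(vowel)+3=x, g(cons)+6=m, h(cons)+6=n.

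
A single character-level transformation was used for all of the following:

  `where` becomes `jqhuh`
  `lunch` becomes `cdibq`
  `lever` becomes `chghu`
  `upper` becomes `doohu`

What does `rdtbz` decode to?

Treating letters as 0–25, the rule is x ↦ 3x + 21 (mod 26).
Reversing it on rdtbz: r(17)→9·(17−21)≡16=q; d(3)→9·(3−21)≡20=u; t(19)→9·(19−21)≡8=i; b(1)→9·(1−21)≡2=c; z(25)→9·(25−21)≡10=k (all mod 26).

quick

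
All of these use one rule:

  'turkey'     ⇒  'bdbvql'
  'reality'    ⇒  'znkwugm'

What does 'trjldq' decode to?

lizard

In turkey: t→b is +8, u→d is +9, r→b is +10, k→v is +11 — the shift increases by 1 each position. Each letter shifts forward by (position + 8), i.e. 8, 9, 10, … — the shift grows by one for each successive letter.
Undoing it on trjldq: t−8=l, r−9=i, j−10=z, l−11=a, d−12=r, q−13=d.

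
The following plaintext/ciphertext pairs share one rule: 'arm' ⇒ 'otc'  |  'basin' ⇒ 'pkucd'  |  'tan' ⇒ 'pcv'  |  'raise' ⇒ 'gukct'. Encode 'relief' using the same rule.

hgkngt

Read the word backwards and shift each letter +2.
For relief: reverse → feiler; then shift: f+2=h, e+2=g, i+2=k, l+2=n, e+2=g, r+2=t.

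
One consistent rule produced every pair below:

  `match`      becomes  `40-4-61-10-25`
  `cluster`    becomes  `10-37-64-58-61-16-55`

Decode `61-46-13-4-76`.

m(#13)→40 and a(#1)→4: differences scale by 3, so n = 3·pos + 1. With a=1..z=26, the number is 3·pos + 1.
Reversing it on 61-46-13-4-76: 61→(61−1)÷3=20=t, 46→(46−1)÷3=15=o, 13→(13−1)÷3=4=d, 4→(4−1)÷3=1=a, 76→(76−1)÷3=25=y.

today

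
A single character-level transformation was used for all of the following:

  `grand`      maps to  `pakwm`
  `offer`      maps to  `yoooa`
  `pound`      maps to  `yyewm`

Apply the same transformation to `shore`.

The shift depends on letter class: consonant g→p is +9, but vowel a→k is +10. The rule splits by letter class: vowels +10, consonants +9.
Applying it to shore: s(cons)+9=b, h(cons)+9=q, o(vowel)+10=y, r(cons)+9=a, e(vowel)+10=o.

bqyao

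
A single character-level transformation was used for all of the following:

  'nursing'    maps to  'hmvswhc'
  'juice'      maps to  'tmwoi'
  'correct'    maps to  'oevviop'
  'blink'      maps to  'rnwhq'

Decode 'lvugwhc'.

n(13)→h(7) and u(20)→m(12) fit y≡23x+20 (mod 26); the inverse of 23 mod 26 is 17. This is an affine cipher: with a=0,…,z=25, each position x becomes (23x+20) mod 26.
Reversing it on lvugwhc: l(11)→17·(11−20)≡3=d; v(21)→17·(21−20)≡17=r; u(20)→17·(20−20)≡0=a; g(6)→17·(6−20)≡22=w; w(22)→17·(22−20)≡8=i; h(7)→17·(7−20)≡13=n; c(2)→17·(2−20)≡6=g (all mod 26).

drawing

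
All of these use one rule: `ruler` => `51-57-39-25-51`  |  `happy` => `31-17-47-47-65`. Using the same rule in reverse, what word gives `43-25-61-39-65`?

r(#18)→51 and u(#21)→57: differences scale by 2, so n = 2·pos + 15. Each letter becomes 2×(its alphabet position, a=1..z=26) + 15.
Undoing it on 43-25-61-39-65: 43→(43−15)÷2=14=n, 25→(25−15)÷2=5=e, 61→(61−15)÷2=23=w, 39→(39−15)÷2=12=l, 65→(65−15)÷2=25=y.

newly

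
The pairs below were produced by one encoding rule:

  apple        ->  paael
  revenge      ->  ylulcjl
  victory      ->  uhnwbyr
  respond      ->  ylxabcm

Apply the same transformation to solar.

This is an affine cipher: with a=0,…,z=25, each position x becomes (25x+15) mod 26.
Applying it to solar: s(18)→25·18+15≡23=x; o(14)→25·14+15≡1=b; l(11)→25·11+15≡4=e; a(0)→25·0+15≡15=p; r(17)→25·17+15≡24=y (all mod 26).

xbepy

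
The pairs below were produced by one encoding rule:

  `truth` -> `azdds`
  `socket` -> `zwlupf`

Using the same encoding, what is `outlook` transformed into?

vccvzax

In truth: t→a is +7, r→z is +8, u→d is +9, t→d is +10 — the shift increases by 1 each position. Each letter shifts forward by (position + 7), i.e. 7, 8, 9, … — the shift grows by one for each successive letter.
For outlook: o+7=v, u+8=c, t+9=c, l+10=v, o+11=z, o+12=a, k+13=x.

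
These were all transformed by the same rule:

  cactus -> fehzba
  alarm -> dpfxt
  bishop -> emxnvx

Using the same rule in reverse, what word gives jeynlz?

gather

In cactus: c→f is +3, a→e is +4, c→h is +5, t→z is +6 — the shift increases by 1 each position. The shift increases by 1 at each position, starting from +3: 3, 4, 5, ….
Decoding jeynlz: j−3=g, e−4=a, y−5=t, n−6=h, l−7=e, z−8=r.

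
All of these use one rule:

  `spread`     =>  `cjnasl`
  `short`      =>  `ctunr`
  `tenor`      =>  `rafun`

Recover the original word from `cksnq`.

swarm

Treating letters as 0–25, the rule is x ↦ 15x + 18 (mod 26).
Decoding cksnq: c(2)→7·(2−18)≡18=s; k(10)→7·(10−18)≡22=w; s(18)→7·(18−18)≡0=a; n(13)→7·(13−18)≡17=r; q(16)→7·(16−18)≡12=m (all mod 26).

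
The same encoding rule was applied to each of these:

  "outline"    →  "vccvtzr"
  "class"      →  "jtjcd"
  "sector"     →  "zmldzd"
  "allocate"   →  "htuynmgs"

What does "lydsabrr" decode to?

equipped

The shift increases by 1 at each position, starting from +7: 7, 8, 9, ….
Reversing it on lydsabrr: l−7=e, y−8=q, d−9=u, s−10=i, a−11=p, b−12=p, r−13=e, r−14=d.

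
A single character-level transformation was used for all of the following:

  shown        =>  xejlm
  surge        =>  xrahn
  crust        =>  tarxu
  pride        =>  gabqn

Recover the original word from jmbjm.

Treating letters as 0–25, the rule is x ↦ 23x + 25 (mod 26).
Reversing it on jmbjm: j(9)→17·(9−25)≡14=o; m(12)→17·(12−25)≡13=n; b(1)→17·(1−25)≡8=i; j(9)→17·(9−25)≡14=o; m(12)→17·(12−25)≡13=n (all mod 26).

onion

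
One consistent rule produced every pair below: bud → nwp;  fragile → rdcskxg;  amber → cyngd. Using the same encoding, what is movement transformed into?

Two shifts are in play — +2 for a/e/i/o/u, +12 for every other letter.
On movement: m(cons)+12=y, o(vowel)+2=q, v(cons)+12=h, e(vowel)+2=g, m(cons)+12=y, e(vowel)+2=g, n(cons)+12=z, t(cons)+12=f.

yqhgygzf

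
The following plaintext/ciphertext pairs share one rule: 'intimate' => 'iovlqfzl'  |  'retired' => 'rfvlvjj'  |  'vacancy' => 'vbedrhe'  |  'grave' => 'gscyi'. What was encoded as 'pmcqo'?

In intimate: i→i is +0, n→o is +1, t→v is +2, i→l is +3 — the shift increases by 1 each position. Letter i (0-indexed) is shifted by i+0, so successive shifts are 0, 1, 2, ….
Reversing it on pmcqo: p−0=p, m−1=l, c−2=a, q−3=n, o−4=k.

plank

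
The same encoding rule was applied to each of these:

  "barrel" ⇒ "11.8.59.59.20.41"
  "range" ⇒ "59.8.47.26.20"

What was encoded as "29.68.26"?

b(#2)→11 and a(#1)→8: differences scale by 3, so n = 3·pos + 5. The formula is n = 3×(alphabet index, a=1) + 5.
Decoding 29.68.26: 29→(29−5)÷3=8=h, 68→(68−5)÷3=21=u, 26→(26−5)÷3=7=g.

hug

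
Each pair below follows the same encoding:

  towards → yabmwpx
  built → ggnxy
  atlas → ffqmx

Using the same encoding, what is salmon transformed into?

Shifts by position in towards: pos 0: t→y (+5), pos 1: o→a (+12), pos 2: w→b (+5), pos 3: a→m (+12) — repeating every 2. A repeating key of period 2 is used — shifts +5, +12 over and over.
Applying it to salmon: s+5=x, a+12=m, l+5=q, m+12=y, o+5=t, n+12=z.

xmqytz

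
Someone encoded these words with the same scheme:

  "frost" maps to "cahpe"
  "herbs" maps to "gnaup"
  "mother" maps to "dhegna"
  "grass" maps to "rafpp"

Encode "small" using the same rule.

pdfoo

f(5)→c(2) and r(17)→a(0) fit y≡15x+5 (mod 26); the inverse of 15 mod 26 is 7. Each letter's alphabet position (a=0..z=25) is mapped through 15·x+5 mod 26 — an affine cipher.
For small: s(18)→15·18+5≡15=p; m(12)→15·12+5≡3=d; a(0)→15·0+5≡5=f; l(11)→15·11+5≡14=o; l(11)→15·11+5≡14=o (all mod 26).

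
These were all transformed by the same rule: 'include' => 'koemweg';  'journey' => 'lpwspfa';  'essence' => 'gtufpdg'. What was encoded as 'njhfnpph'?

lifelong

Shifts by position in include: pos 0: i→k (+2), pos 1: n→o (+1), pos 2: c→e (+2), pos 3: l→m (+1) — repeating every 2. A repeating key of period 2 is used — shifts +2, +1 over and over.
Undoing it on njhfnpph: n−2=l, j−1=i, h−2=f, f−1=e, n−2=l, p−1=o, p−2=n, h−1=g.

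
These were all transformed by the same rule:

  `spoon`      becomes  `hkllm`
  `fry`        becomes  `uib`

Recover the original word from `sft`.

This is the alphabet-reversal cipher (Atbash): a becomes z, b becomes y, etc.
Undoing it on sft: s↔h, f↔u, t↔g.

hug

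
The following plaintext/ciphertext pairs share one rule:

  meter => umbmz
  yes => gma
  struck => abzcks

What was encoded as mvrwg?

Compare letters: m→u is +8, e→m is +8, t→b is +8 — a constant shift. Every letter moves 8 places later in the alphabet, wrapping around z→a.
Undoing it on mvrwg: m−8=e, v−8=n, r−8=j, w−8=o, g−8=y.

enjoy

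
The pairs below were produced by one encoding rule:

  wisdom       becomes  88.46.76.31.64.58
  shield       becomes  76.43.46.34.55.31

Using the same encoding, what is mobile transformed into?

w(#23)→88 and i(#9)→46: differences scale by 3, so n = 3·pos + 19. With a=1..z=26, the number is 3·pos + 19.
On mobile: m=13→58, o=15→64, b=2→25, i=9→46, l=12→55, e=5→34.

58.64.25.46.55.34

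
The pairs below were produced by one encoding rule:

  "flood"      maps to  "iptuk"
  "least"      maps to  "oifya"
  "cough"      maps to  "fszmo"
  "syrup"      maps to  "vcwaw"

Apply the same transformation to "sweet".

vajka

In flood: f→i is +3, l→p is +4, o→t is +5, o→u is +6 — the shift increases by 1 each position. Each letter shifts forward by (position + 3), i.e. 3, 4, 5, … — the shift grows by one for each successive letter.
Applying it to sweet: s+3=v, w+4=a, e+5=j, e+6=k, t+7=a.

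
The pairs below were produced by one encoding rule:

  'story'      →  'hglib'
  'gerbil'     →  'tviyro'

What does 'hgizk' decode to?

Each pair mirrors across the alphabet (s↔h, t↔g, o↔l): positions sum to 25. This is the alphabet-reversal cipher (Atbash): a becomes z, b becomes y, etc.
Decoding hgizk: h↔s, g↔t, i↔r, z↔a, k↔p.

strap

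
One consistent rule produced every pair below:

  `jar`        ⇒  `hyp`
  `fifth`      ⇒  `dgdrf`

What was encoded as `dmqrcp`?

foster

Compare letters: j→h is +24, a→y is +24, r→p is +24 — a constant shift. This is a Caesar cipher with shift 24.
Undoing it on dmqrcp: d−24=f, m−24=o, q−24=s, r−24=t, c−24=e, p−24=r.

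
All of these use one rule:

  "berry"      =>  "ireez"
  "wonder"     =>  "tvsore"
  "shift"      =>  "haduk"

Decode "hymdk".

split

This is an affine cipher: with a=0,…,z=25, each position x becomes (3x+5) mod 26.
Decoding hymdk: h(7)→9·(7−5)≡18=s; y(24)→9·(24−5)≡15=p; m(12)→9·(12−5)≡11=l; d(3)→9·(3−5)≡8=i; k(10)→9·(10−5)≡19=t (all mod 26).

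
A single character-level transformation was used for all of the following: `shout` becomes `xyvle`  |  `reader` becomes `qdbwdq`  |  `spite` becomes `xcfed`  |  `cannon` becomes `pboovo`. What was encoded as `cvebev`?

s(18)→x(23) and h(7)→y(24) fit y≡7x+1 (mod 26); the inverse of 7 mod 26 is 15. Treating letters as 0–25, the rule is x ↦ 7x + 1 (mod 26).
Decoding cvebev: c(2)→15·(2−1)≡15=p; v(21)→15·(21−1)≡14=o; e(4)→15·(4−1)≡19=t; b(1)→15·(1−1)≡0=a; e(4)→15·(4−1)≡19=t; v(21)→15·(21−1)≡14=o (all mod 26).

potato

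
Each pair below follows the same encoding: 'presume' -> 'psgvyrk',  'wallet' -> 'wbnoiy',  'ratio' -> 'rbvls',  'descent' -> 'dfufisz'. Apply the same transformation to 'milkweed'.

mjnnajkk

In presume: p→p is +0, r→s is +1, e→g is +2, s→v is +3 — the shift increases by 1 each position. The shift increases by 1 at each position, starting from +0: 0, 1, 2, ….
On milkweed: m+0=m, i+1=j, l+2=n, k+3=n, w+4=a, e+5=j, e+6=k, d+7=k.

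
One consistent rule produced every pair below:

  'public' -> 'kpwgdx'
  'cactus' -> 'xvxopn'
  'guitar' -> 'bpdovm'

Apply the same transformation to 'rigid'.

mdbdy

Compare letters: p→k is +21, u→p is +21, b→w is +21 — a constant shift. Each letter is shifted forward by 21 in the alphabet (a Caesar shift of +21).
For rigid: r+21=m, i+21=d, g+21=b, i+21=d, d+21=y.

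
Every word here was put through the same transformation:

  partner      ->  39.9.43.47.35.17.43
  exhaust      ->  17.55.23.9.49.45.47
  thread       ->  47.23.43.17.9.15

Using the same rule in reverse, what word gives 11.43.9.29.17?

brake

Each letter becomes 2×(its alphabet position, a=1..z=26) + 7.
Decoding 11.43.9.29.17: 11→(11−7)÷2=2=b, 43→(43−7)÷2=18=r, 9→(9−7)÷2=1=a, 29→(29−7)÷2=11=k, 17→(17−7)÷2=5=e.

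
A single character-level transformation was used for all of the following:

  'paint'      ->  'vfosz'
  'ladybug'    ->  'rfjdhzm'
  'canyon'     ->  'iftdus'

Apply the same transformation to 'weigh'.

Shifts by position in paint: pos 0: p→v (+6), pos 1: a→f (+5), pos 2: i→o (+6), pos 3: n→s (+5) — repeating every 2. It's a Vigenère-style cipher with numeric key [6,5]: position i shifts by key[i mod 2].
On weigh: w+6=c, e+5=j, i+6=o, g+5=l, h+6=n.

cjoln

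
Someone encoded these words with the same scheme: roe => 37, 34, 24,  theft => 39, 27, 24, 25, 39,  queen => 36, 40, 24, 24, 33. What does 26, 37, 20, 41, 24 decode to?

The number is (letter's place in the alphabet, a=1) + 19.
Decoding 26, 37, 20, 41, 24: 26→(26−19)÷1=7=g, 37→(37−19)÷1=18=r, 20→(20−19)÷1=1=a, 41→(41−19)÷1=22=v, 24→(24−19)÷1=5=e.

grave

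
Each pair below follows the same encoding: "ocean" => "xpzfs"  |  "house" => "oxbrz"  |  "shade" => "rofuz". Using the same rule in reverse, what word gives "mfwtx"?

o(14)→x(23) and c(2)→p(15) fit y≡5x+5 (mod 26); the inverse of 5 mod 26 is 21. Each letter's alphabet position (a=0..z=25) is mapped through 5·x+5 mod 26 — an affine cipher.
Reversing it on mfwtx: m(12)→21·(12−5)≡17=r; f(5)→21·(5−5)≡0=a; w(22)→21·(22−5)≡19=t; t(19)→21·(19−5)≡8=i; x(23)→21·(23−5)≡14=o (all mod 26).

ratio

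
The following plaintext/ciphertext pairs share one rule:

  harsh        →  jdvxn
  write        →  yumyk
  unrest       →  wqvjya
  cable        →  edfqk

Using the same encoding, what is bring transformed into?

Each letter shifts forward by (position + 2), i.e. 2, 3, 4, … — the shift grows by one for each successive letter.
For bring: b+2=d, r+3=u, i+4=m, n+5=s, g+6=m.

dumsm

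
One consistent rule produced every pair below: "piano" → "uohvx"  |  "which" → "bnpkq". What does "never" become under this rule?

In piano: p→u is +5, i→o is +6, a→h is +7, n→v is +8 — the shift increases by 1 each position. Each letter shifts forward by (position + 5), i.e. 5, 6, 7, … — the shift grows by one for each successive letter.
Applying it to never: n+5=s, e+6=k, v+7=c, e+8=m, r+9=a.

skcma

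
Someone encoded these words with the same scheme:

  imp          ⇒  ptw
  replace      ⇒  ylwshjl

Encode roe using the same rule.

Compare letters: i→p is +7, m→t is +7, p→w is +7 — a constant shift. This is a Caesar cipher with shift 7.
Applying it to roe: r+7=y, o+7=v, e+7=l.

yvl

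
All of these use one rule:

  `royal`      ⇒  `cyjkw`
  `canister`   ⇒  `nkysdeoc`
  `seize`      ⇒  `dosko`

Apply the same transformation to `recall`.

conkww

The shift depends on letter class: consonant r→c is +11, but vowel o→y is +10. Two shifts are in play — +10 for a/e/i/o/u, +11 for every other letter.
Applying it to recall: r(cons)+11=c, e(vowel)+10=o, c(cons)+11=n, a(vowel)+10=k, l(cons)+11=w, l(cons)+11=w.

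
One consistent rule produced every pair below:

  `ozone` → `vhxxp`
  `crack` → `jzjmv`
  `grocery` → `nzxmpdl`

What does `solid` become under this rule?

In ozone: o→v is +7, z→h is +8, o→x is +9, n→x is +10 — the shift increases by 1 each position. The shift increases by 1 at each position, starting from +7: 7, 8, 9, ….
For solid: s+7=z, o+8=w, l+9=u, i+10=s, d+11=o.

zwuso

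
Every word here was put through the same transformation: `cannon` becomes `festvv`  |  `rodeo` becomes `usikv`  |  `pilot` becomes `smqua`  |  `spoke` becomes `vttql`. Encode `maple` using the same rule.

peurl

In cannon: c→f is +3, a→e is +4, n→s is +5, n→t is +6 — the shift increases by 1 each position. Each letter shifts forward by (position + 3), i.e. 3, 4, 5, … — the shift grows by one for each successive letter.
Applying it to maple: m+3=p, a+4=e, p+5=u, l+6=r, e+7=l.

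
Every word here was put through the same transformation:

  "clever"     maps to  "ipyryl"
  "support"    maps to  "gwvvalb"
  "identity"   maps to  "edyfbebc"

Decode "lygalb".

c(2)→i(8) and l(11)→p(15) fit y≡21x+18 (mod 26); the inverse of 21 mod 26 is 5. Treating letters as 0–25, the rule is x ↦ 21x + 18 (mod 26).
Undoing it on lygalb: l(11)→5·(11−18)≡17=r; y(24)→5·(24−18)≡4=e; g(6)→5·(6−18)≡18=s; a(0)→5·(0−18)≡14=o; l(11)→5·(11−18)≡17=r; b(1)→5·(1−18)≡19=t (all mod 26).

resort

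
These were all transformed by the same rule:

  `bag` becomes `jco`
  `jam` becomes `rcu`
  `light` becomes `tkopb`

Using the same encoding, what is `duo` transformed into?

The shift depends on letter class: consonant b→j is +8, but vowel a→c is +2. The rule splits by letter class: vowels +2, consonants +8.
Applying it to duo: d(cons)+8=l, u(vowel)+2=w, o(vowel)+2=q.

lwq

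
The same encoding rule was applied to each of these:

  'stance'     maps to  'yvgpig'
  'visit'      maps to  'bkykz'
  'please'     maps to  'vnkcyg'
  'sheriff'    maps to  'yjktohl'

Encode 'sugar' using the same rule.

ywmcx

Shifts by position in stance: pos 0: s→y (+6), pos 1: t→v (+2), pos 2: a→g (+6), pos 3: n→p (+2) — repeating every 2. The shifts repeat in a cycle of length 2: positions 0,1,… shift by +6, +2, then the pattern repeats.
For sugar: s+6=y, u+2=w, g+6=m, a+2=c, r+6=x.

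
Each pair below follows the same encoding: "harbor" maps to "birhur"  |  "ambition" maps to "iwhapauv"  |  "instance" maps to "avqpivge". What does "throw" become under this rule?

pbrum

h(7)→b(1) and a(0)→i(8) fit y≡25x+8 (mod 26); the inverse of 25 mod 26 is 25. Treating letters as 0–25, the rule is x ↦ 25x + 8 (mod 26).
For throw: t(19)→25·19+8≡15=p; h(7)→25·7+8≡1=b; r(17)→25·17+8≡17=r; o(14)→25·14+8≡20=u; w(22)→25·22+8≡12=m (all mod 26).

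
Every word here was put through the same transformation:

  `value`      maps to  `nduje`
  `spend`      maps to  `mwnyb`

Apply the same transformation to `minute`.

The output letters match the input read backwards, each shifted +9: value reversed is eulav. Read the word backwards and shift each letter +9.
On minute: reverse → etunim; then shift: e+9=n, t+9=c, u+9=d, n+9=w, i+9=r, m+9=v.

ncdwrv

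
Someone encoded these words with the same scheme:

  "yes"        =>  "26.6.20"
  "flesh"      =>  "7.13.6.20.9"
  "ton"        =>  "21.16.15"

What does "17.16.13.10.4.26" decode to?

Each letter is replaced by its alphabet position (a=1..z=26) + 1.
Reversing it on 17.16.13.10.4.26: 17→(17−1)÷1=16=p, 16→(16−1)÷1=15=o, 13→(13−1)÷1=12=l, 10→(10−1)÷1=9=i, 4→(4−1)÷1=3=c, 26→(26−1)÷1=25=y.

policy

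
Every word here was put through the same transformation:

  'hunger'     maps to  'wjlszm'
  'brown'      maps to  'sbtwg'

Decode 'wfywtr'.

The output letters match the input read backwards, each shifted +5: hunger reversed is regnuh. Two steps: reverse the string, then apply a Caesar shift of +5.
Decoding wfywtr: shift back: w−5=r, f−5=a, y−5=t, w−5=r, t−5=o, r−5=m → ratrom; then reverse → mortar.

mortar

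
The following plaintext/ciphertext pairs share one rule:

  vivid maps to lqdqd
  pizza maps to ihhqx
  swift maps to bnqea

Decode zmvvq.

The output letters match the input read backwards, each shifted +8: vivid reversed is diviv. Two steps: reverse the string, then apply a Caesar shift of +8.
Reversing it on zmvvq: shift back: z−8=r, m−8=e, v−8=n, v−8=n, q−8=i → renni; then reverse → inner.

inner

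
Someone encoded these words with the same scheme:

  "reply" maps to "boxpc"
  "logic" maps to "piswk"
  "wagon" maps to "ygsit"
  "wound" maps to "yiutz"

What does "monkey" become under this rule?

eitaoc

r(17)→b(1) and e(4)→o(14) fit y≡15x+6 (mod 26); the inverse of 15 mod 26 is 7. This is an affine cipher: with a=0,…,z=25, each position x becomes (15x+6) mod 26.
For monkey: m(12)→15·12+6≡4=e; o(14)→15·14+6≡8=i; n(13)→15·13+6≡19=t; k(10)→15·10+6≡0=a; e(4)→15·4+6≡14=o; y(24)→15·24+6≡2=c (all mod 26).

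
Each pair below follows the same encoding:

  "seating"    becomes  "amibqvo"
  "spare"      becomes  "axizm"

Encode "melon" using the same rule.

Compare letters: s→a is +8, e→m is +8, a→i is +8 — a constant shift. Every letter moves 8 places later in the alphabet, wrapping around z→a.
For melon: m+8=u, e+8=m, l+8=t, o+8=w, n+8=v.

umtwv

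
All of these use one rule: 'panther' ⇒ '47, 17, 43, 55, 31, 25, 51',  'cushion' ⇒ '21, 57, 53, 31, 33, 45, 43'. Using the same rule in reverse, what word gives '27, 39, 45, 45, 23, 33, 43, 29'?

flooding

Each letter becomes 2×(its alphabet position, a=1..z=26) + 15.
Undoing it on 27, 39, 45, 45, 23, 33, 43, 29: 27→(27−15)÷2=6=f, 39→(39−15)÷2=12=l, 45→(45−15)÷2=15=o, 45→(45−15)÷2=15=o, 23→(23−15)÷2=4=d, 33→(33−15)÷2=9=i, 43→(43−15)÷2=14=n, 29→(29−15)÷2=7=g.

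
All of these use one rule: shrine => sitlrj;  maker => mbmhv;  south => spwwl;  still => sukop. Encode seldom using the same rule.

The shift increases by 1 at each position, starting from +0: 0, 1, 2, ….
For seldom: s+0=s, e+1=f, l+2=n, d+3=g, o+4=s, m+5=r.

sfngsr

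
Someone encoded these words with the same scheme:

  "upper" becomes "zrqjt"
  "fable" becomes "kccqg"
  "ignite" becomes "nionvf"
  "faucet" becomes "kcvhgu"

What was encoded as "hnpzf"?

Shifts by position in upper: pos 0: u→z (+5), pos 1: p→r (+2), pos 2: p→q (+1), pos 3: e→j (+5), pos 4: r→t (+2) — repeating every 3. The shifts repeat in a cycle of length 3: positions 0,1,… shift by +5, +2, +1, then the pattern repeats.
Decoding hnpzf: h−5=c, n−2=l, p−1=o, z−5=u, f−2=d.

cloud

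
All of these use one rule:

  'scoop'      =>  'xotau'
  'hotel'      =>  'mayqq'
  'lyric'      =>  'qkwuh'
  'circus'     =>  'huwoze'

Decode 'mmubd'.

happy

Shifts by position in scoop: pos 0: s→x (+5), pos 1: c→o (+12), pos 2: o→t (+5), pos 3: o→a (+12) — repeating every 2. The shifts repeat in a cycle of length 2: positions 0,1,… shift by +5, +12, then the pattern repeats.
Decoding mmubd: m−5=h, m−12=a, u−5=p, b−12=p, d−5=y.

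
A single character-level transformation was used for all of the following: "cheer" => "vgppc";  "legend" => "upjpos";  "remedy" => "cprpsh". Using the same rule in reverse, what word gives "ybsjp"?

c(2)→v(21) and h(7)→g(6) fit y≡23x+1 (mod 26); the inverse of 23 mod 26 is 17. This is an affine cipher: with a=0,…,z=25, each position x becomes (23x+1) mod 26.
Undoing it on ybsjp: y(24)→17·(24−1)≡1=b; b(1)→17·(1−1)≡0=a; s(18)→17·(18−1)≡3=d; j(9)→17·(9−1)≡6=g; p(15)→17·(15−1)≡4=e (all mod 26).

badge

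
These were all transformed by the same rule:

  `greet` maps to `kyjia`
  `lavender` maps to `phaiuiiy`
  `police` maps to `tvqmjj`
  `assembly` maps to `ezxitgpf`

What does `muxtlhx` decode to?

Shifts by position in greet: pos 0: g→k (+4), pos 1: r→y (+7), pos 2: e→j (+5), pos 3: e→i (+4), pos 4: t→a (+7) — repeating every 3. A repeating key of period 3 is used — shifts +4, +7, +5 over and over.
Reversing it on muxtlhx: m−4=i, u−7=n, x−5=s, t−4=p, l−7=e, h−5=c, x−4=t.

inspect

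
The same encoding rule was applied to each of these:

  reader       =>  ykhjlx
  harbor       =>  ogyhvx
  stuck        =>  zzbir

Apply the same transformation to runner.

Shifts by position in reader: pos 0: r→y (+7), pos 1: e→k (+6), pos 2: a→h (+7), pos 3: d→j (+6) — repeating every 2. The shifts repeat in a cycle of length 2: positions 0,1,… shift by +7, +6, then the pattern repeats.
On runner: r+7=y, u+6=a, n+7=u, n+6=t, e+7=l, r+6=x.

yautlx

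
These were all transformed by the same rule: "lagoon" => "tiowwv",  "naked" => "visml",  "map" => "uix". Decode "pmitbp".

health

Compare letters: l→t is +8, a→i is +8, g→o is +8 — a constant shift. This is a Caesar cipher with shift 8.
Reversing it on pmitbp: p−8=h, m−8=e, i−8=a, t−8=l, b−8=t, p−8=h.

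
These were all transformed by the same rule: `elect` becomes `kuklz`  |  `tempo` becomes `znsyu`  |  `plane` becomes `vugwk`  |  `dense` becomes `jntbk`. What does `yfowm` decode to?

swing

Shifts by position in elect: pos 0: e→k (+6), pos 1: l→u (+9), pos 2: e→k (+6), pos 3: c→l (+9) — repeating every 2. The shifts repeat in a cycle of length 2: positions 0,1,… shift by +6, +9, then the pattern repeats.
Reversing it on yfowm: y−6=s, f−9=w, o−6=i, w−9=n, m−6=g.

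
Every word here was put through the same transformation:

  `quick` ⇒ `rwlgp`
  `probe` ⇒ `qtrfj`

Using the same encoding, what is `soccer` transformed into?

tqfgjx

The shift increases by 1 at each position, starting from +1: 1, 2, 3, ….
For soccer: s+1=t, o+2=q, c+3=f, c+4=g, e+5=j, r+6=x.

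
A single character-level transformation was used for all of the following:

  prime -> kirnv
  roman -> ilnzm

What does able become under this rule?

zyov

Each letter is replaced by its mirror in the alphabet: a↔z, b↔y, c↔x, and so on (the Atbash cipher).
For able: a↔z, b↔y, l↔o, e↔v.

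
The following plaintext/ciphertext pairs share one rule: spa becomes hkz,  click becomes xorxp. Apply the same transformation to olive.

Letters are reflected about the middle of the alphabet (position → 25−position): Atbash.
For olive: o↔l, l↔o, i↔r, v↔e, e↔v.

lorev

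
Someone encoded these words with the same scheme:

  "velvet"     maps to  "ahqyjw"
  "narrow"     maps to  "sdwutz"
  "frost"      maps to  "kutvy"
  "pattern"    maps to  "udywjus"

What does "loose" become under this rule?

qrtvj

Shifts by position in velvet: pos 0: v→a (+5), pos 1: e→h (+3), pos 2: l→q (+5), pos 3: v→y (+3) — repeating every 2. A repeating key of period 2 is used — shifts +5, +3 over and over.
On loose: l+5=q, o+3=r, o+5=t, s+3=v, e+5=j.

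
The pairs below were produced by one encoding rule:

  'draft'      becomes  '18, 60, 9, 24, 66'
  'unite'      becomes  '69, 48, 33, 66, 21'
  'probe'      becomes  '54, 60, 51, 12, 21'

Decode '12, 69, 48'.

d(#4)→18 and r(#18)→60: differences scale by 3, so n = 3·pos + 6. The formula is n = 3×(alphabet index, a=1) + 6.
Undoing it on 12, 69, 48: 12→(12−6)÷3=2=b, 69→(69−6)÷3=21=u, 48→(48−6)÷3=14=n.

bun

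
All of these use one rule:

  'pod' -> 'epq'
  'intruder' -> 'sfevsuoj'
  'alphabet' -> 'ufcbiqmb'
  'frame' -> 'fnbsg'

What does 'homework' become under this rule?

lspxfnpi

Two steps: reverse the string, then apply a Caesar shift of +1.
On homework: reverse → krowemoh; then shift: k+1=l, r+1=s, o+1=p, w+1=x, e+1=f, m+1=n, o+1=p, h+1=i.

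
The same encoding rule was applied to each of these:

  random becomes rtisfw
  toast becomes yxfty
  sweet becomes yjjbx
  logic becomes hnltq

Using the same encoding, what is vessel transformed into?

Read the word backwards and shift each letter +5.
For vessel: reverse → lessev; then shift: l+5=q, e+5=j, s+5=x, s+5=x, e+5=j, v+5=a.

qjxxja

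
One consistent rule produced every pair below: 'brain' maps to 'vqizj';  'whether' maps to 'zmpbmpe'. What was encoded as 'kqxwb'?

topic

The word is reversed, then every letter is shifted forward by 8.
Decoding kqxwb: shift back: k−8=c, q−8=i, x−8=p, w−8=o, b−8=t → cipot; then reverse → topic.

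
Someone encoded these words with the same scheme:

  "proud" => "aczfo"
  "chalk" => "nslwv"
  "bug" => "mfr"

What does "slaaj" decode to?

happy

Compare letters: p→a is +11, r→c is +11, o→z is +11 — a constant shift. This is a Caesar cipher with shift 11.
Reversing it on slaaj: s−11=h, l−11=a, a−11=p, a−11=p, j−11=y.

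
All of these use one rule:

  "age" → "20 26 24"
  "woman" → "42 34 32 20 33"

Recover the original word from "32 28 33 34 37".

minor

The number is (letter's place in the alphabet, a=1) + 19.
Reversing it on 32 28 33 34 37: 32→(32−19)÷1=13=m, 28→(28−19)÷1=9=i, 33→(33−19)÷1=14=n, 34→(34−19)÷1=15=o, 37→(37−19)÷1=18=r.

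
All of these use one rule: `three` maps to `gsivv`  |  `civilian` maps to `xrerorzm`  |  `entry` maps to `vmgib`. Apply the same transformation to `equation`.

vjfzgrlm

Each pair mirrors across the alphabet (t↔g, h↔s, r↔i): positions sum to 25. This is the alphabet-reversal cipher (Atbash): a becomes z, b becomes y, etc.
For equation: e↔v, q↔j, u↔f, a↔z, t↔g, i↔r, o↔l, n↔m.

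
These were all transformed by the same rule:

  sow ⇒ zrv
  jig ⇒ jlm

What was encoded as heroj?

The output letters match the input read backwards, each shifted +3: sow reversed is wos. Read the word backwards and shift each letter +3.
Reversing it on heroj: shift back: h−3=e, e−3=b, r−3=o, o−3=l, j−3=g → ebolg; then reverse → globe.

globe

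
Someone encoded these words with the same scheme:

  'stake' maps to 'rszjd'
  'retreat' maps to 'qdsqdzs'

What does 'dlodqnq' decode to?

emperor

Compare letters: s→r is +25, t→s is +25, a→z is +25 — a constant shift. Every letter moves 25 places later in the alphabet, wrapping around z→a.
Undoing it on dlodqnq: d−25=e, l−25=m, o−25=p, d−25=e, q−25=r, n−25=o, q−25=r.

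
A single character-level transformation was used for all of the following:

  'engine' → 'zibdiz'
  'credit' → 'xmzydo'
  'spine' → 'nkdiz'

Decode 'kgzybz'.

Every letter moves 21 places later in the alphabet, wrapping around z→a.
Undoing it on kgzybz: k−21=p, g−21=l, z−21=e, y−21=d, b−21=g, z−21=e.

pledge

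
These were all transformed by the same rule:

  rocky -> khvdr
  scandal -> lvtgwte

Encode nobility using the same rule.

ghubebmr

Compare letters: r→k is +19, o→h is +19, c→v is +19 — a constant shift. It's a constant shift of +19 (ROT19).
Applying it to nobility: n+19=g, o+19=h, b+19=u, i+19=b, l+19=e, i+19=b, t+19=m, y+19=r.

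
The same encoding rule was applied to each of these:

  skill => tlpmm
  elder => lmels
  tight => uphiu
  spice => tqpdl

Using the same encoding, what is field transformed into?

gplme

The shift depends on letter class: consonant s→t is +1, but vowel i→p is +7. Vowels shift forward by 7 and consonants shift forward by 1.
Applying it to field: f(cons)+1=g, i(vowel)+7=p, e(vowel)+7=l, l(cons)+1=m, d(cons)+1=e.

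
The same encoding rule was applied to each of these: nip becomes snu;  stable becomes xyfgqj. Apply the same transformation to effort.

Compare letters: n→s is +5, i→n is +5, p→u is +5 — a constant shift. This is a Caesar cipher with shift 5.
On effort: e+5=j, f+5=k, f+5=k, o+5=t, r+5=w, t+5=y.

jkktwy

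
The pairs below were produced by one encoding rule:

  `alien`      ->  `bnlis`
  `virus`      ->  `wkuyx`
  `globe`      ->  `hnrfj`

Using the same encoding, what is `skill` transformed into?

tmlpq

The shift increases by 1 at each position, starting from +1: 1, 2, 3, ….
For skill: s+1=t, k+2=m, i+3=l, l+4=p, l+5=q.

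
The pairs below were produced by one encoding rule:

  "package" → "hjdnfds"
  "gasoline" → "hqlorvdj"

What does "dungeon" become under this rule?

The output letters match the input read backwards, each shifted +3: package reversed is egakcap. Two steps: reverse the string, then apply a Caesar shift of +3.
Applying it to dungeon: reverse → noegnud; then shift: n+3=q, o+3=r, e+3=h, g+3=j, n+3=q, u+3=x, d+3=g.

qrhjqxg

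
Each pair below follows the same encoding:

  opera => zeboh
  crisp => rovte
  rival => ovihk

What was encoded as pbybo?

o(14)→z(25) and p(15)→e(4) fit y≡5x+7 (mod 26); the inverse of 5 mod 26 is 21. This is an affine cipher: with a=0,…,z=25, each position x becomes (5x+7) mod 26.
Decoding pbybo: p(15)→21·(15−7)≡12=m; b(1)→21·(1−7)≡4=e; y(24)→21·(24−7)≡19=t; b(1)→21·(1−7)≡4=e; o(14)→21·(14−7)≡17=r (all mod 26).

meter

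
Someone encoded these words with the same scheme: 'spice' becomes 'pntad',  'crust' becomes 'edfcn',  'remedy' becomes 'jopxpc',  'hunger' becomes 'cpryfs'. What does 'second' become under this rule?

oyznpd

The output letters match the input read backwards, each shifted +11: spice reversed is ecips. Read the word backwards and shift each letter +11.
Applying it to second: reverse → dnoces; then shift: d+11=o, n+11=y, o+11=z, c+11=n, e+11=p, s+11=d.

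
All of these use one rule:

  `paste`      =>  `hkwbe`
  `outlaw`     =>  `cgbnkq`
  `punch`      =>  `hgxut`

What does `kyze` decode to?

p(15)→h(7) and a(0)→k(10) fit y≡5x+10 (mod 26); the inverse of 5 mod 26 is 21. This is an affine cipher: with a=0,…,z=25, each position x becomes (5x+10) mod 26.
Decoding kyze: k(10)→21·(10−10)≡0=a; y(24)→21·(24−10)≡8=i; z(25)→21·(25−10)≡3=d; e(4)→21·(4−10)≡4=e (all mod 26).

aide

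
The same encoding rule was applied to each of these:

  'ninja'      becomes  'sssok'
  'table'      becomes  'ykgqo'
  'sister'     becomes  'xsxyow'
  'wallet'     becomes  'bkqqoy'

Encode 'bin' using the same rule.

gss

The shift depends on letter class: consonant n→s is +5, but vowel i→s is +10. Two shifts are in play — +10 for a/e/i/o/u, +5 for every other letter.
Applying it to bin: b(cons)+5=g, i(vowel)+10=s, n(cons)+5=s.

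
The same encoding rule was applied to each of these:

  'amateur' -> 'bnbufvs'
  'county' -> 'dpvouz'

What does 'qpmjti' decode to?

polish

Compare letters: a→b is +1, m→n is +1, a→b is +1 — a constant shift. Each letter is shifted forward by 1 in the alphabet (a Caesar shift of +1).
Undoing it on qpmjti: q−1=p, p−1=o, m−1=l, j−1=i, t−1=s, i−1=h.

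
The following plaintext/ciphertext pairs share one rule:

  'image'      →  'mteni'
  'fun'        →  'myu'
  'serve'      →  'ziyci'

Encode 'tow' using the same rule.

asd

The shift depends on letter class: consonant m→t is +7, but vowel i→m is +4. Vowels shift forward by 4 and consonants shift forward by 7.
For tow: t(cons)+7=a, o(vowel)+4=s, w(cons)+7=d.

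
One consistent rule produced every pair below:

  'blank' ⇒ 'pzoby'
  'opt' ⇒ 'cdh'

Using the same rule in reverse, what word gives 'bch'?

Compare letters: b→p is +14, l→z is +14, a→o is +14 — a constant shift. This is a Caesar cipher with shift 14.
Undoing it on bch: b−14=n, c−14=o, h−14=t.

not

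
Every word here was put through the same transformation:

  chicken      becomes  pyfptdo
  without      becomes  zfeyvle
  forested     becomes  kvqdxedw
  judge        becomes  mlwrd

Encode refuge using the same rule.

qdklrd

c(2)→p(15) and h(7)→y(24) fit y≡7x+1 (mod 26); the inverse of 7 mod 26 is 15. Each letter's alphabet position (a=0..z=25) is mapped through 7·x+1 mod 26 — an affine cipher.
Applying it to refuge: r(17)→7·17+1≡16=q; e(4)→7·4+1≡3=d; f(5)→7·5+1≡10=k; u(20)→7·20+1≡11=l; g(6)→7·6+1≡17=r; e(4)→7·4+1≡3=d (all mod 26).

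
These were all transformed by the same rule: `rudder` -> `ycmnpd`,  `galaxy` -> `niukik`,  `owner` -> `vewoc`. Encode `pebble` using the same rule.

wmklwq

In rudder: r→y is +7, u→c is +8, d→m is +9, d→n is +10 — the shift increases by 1 each position. Letter i (0-indexed) is shifted by i+7, so successive shifts are 7, 8, 9, ….
On pebble: p+7=w, e+8=m, b+9=k, b+10=l, l+11=w, e+12=q.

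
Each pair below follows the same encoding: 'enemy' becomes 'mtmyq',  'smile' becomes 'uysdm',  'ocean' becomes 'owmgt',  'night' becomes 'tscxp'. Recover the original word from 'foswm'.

This is an affine cipher: with a=0,…,z=25, each position x becomes (21x+6) mod 26.
Decoding foswm: f(5)→5·(5−6)≡21=v; o(14)→5·(14−6)≡14=o; s(18)→5·(18−6)≡8=i; w(22)→5·(22−6)≡2=c; m(12)→5·(12−6)≡4=e (all mod 26).

voice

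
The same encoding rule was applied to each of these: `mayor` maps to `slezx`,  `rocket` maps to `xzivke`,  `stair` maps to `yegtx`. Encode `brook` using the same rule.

hcuzq

Shifts by position in mayor: pos 0: m→s (+6), pos 1: a→l (+11), pos 2: y→e (+6), pos 3: o→z (+11) — repeating every 2. A repeating key of period 2 is used — shifts +6, +11 over and over.
For brook: b+6=h, r+11=c, o+6=u, o+11=z, k+6=q.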